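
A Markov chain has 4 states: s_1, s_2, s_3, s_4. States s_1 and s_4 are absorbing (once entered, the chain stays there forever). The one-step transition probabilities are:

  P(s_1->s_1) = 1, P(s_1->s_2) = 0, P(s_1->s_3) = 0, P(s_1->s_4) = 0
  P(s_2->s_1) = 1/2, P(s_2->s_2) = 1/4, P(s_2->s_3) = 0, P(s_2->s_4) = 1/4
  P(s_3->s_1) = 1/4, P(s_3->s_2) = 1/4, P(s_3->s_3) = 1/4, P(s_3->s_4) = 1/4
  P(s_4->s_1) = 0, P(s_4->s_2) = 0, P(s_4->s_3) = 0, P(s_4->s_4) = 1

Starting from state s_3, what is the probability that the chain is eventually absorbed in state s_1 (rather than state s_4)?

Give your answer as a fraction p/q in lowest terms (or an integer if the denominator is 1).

Let a_i = P(absorbed in s_1 | start in state i).
Boundary conditions: a_s_1 = 1, a_s_4 = 0.
For each transient state i, a_i = sum_j P(i->j) * a_j:
  a_s_2 = 1/2*a_s_1 + 1/4*a_s_2 + 0*a_s_3 + 1/4*a_s_4
  a_s_3 = 1/4*a_s_1 + 1/4*a_s_2 + 1/4*a_s_3 + 1/4*a_s_4

Substituting a_s_1 = 1 and a_s_4 = 0, rearrange to (I - Q) a = r where r[i] = P(i -> s_1):
  [3/4, 0] . (a_s_2, a_s_3) = 1/2
  [-1/4, 3/4] . (a_s_2, a_s_3) = 1/4

Solving yields:
  a_s_2 = 2/3
  a_s_3 = 5/9

Starting state is s_3, so the absorption probability is a_s_3 = 5/9.

Answer: 5/9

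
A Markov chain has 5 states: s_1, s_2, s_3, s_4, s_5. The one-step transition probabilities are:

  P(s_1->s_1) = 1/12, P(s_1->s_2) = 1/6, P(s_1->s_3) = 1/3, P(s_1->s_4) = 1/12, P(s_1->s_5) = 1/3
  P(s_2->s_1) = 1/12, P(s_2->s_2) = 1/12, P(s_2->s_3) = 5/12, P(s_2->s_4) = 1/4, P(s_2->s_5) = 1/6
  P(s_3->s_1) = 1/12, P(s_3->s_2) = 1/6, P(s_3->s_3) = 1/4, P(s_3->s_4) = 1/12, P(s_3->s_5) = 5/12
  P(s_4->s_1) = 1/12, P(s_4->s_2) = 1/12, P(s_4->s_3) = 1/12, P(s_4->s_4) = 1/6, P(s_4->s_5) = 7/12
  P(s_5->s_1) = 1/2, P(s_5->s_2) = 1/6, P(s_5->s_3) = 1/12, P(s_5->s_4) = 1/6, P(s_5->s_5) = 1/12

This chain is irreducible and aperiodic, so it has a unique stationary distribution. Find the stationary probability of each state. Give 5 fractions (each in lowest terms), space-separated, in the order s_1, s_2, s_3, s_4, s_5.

Answer: 199/973 4030/28217 6165/28217 4044/28217 283/973

Derivation:
The stationary distribution satisfies pi = pi * P, i.e.:
  pi_s_1 = 1/12*pi_s_1 + 1/12*pi_s_2 + 1/12*pi_s_3 + 1/12*pi_s_4 + 1/2*pi_s_5
  pi_s_2 = 1/6*pi_s_1 + 1/12*pi_s_2 + 1/6*pi_s_3 + 1/12*pi_s_4 + 1/6*pi_s_5
  pi_s_3 = 1/3*pi_s_1 + 5/12*pi_s_2 + 1/4*pi_s_3 + 1/12*pi_s_4 + 1/12*pi_s_5
  pi_s_4 = 1/12*pi_s_1 + 1/4*pi_s_2 + 1/12*pi_s_3 + 1/6*pi_s_4 + 1/6*pi_s_5
  pi_s_5 = 1/3*pi_s_1 + 1/6*pi_s_2 + 5/12*pi_s_3 + 7/12*pi_s_4 + 1/12*pi_s_5
with normalization: pi_s_1 + pi_s_2 + pi_s_3 + pi_s_4 + pi_s_5 = 1.

Using the first 4 balance equations plus normalization, the linear system A*pi = b is:
  [-11/12, 1/12, 1/12, 1/12, 1/2] . pi = 0
  [1/6, -11/12, 1/6, 1/12, 1/6] . pi = 0
  [1/3, 5/12, -3/4, 1/12, 1/12] . pi = 0
  [1/12, 1/4, 1/12, -5/6, 1/6] . pi = 0
  [1, 1, 1, 1, 1] . pi = 1

Solving yields:
  pi_s_1 = 199/973
  pi_s_2 = 4030/28217
  pi_s_3 = 6165/28217
  pi_s_4 = 4044/28217
  pi_s_5 = 283/973

Verification (pi * P):
  199/973*1/12 + 4030/28217*1/12 + 6165/28217*1/12 + 4044/28217*1/12 + 283/973*1/2 = 199/973 = pi_s_1  (ok)
  199/973*1/6 + 4030/28217*1/12 + 6165/28217*1/6 + 4044/28217*1/12 + 283/973*1/6 = 4030/28217 = pi_s_2  (ok)
  199/973*1/3 + 4030/28217*5/12 + 6165/28217*1/4 + 4044/28217*1/12 + 283/973*1/12 = 6165/28217 = pi_s_3  (ok)
  199/973*1/12 + 4030/28217*1/4 + 6165/28217*1/12 + 4044/28217*1/6 + 283/973*1/6 = 4044/28217 = pi_s_4  (ok)
  199/973*1/3 + 4030/28217*1/6 + 6165/28217*5/12 + 4044/28217*7/12 + 283/973*1/12 = 283/973 = pi_s_5  (ok)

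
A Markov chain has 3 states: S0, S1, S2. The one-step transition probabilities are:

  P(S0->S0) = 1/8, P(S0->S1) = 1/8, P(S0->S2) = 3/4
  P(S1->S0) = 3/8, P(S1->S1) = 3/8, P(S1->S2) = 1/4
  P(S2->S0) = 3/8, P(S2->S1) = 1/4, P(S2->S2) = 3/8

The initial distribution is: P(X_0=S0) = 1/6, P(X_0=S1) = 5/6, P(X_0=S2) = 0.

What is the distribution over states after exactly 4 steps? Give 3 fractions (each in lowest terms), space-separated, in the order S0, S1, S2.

Propagating the distribution step by step (d_{t+1} = d_t * P):
d_0 = (S0=1/6, S1=5/6, S2=0)
  d_1[S0] = 1/6*1/8 + 5/6*3/8 + 0*3/8 = 1/3
  d_1[S1] = 1/6*1/8 + 5/6*3/8 + 0*1/4 = 1/3
  d_1[S2] = 1/6*3/4 + 5/6*1/4 + 0*3/8 = 1/3
d_1 = (S0=1/3, S1=1/3, S2=1/3)
  d_2[S0] = 1/3*1/8 + 1/3*3/8 + 1/3*3/8 = 7/24
  d_2[S1] = 1/3*1/8 + 1/3*3/8 + 1/3*1/4 = 1/4
  d_2[S2] = 1/3*3/4 + 1/3*1/4 + 1/3*3/8 = 11/24
d_2 = (S0=7/24, S1=1/4, S2=11/24)
  d_3[S0] = 7/24*1/8 + 1/4*3/8 + 11/24*3/8 = 29/96
  d_3[S1] = 7/24*1/8 + 1/4*3/8 + 11/24*1/4 = 47/192
  d_3[S2] = 7/24*3/4 + 1/4*1/4 + 11/24*3/8 = 29/64
d_3 = (S0=29/96, S1=47/192, S2=29/64)
  d_4[S0] = 29/96*1/8 + 47/192*3/8 + 29/64*3/8 = 115/384
  d_4[S1] = 29/96*1/8 + 47/192*3/8 + 29/64*1/4 = 373/1536
  d_4[S2] = 29/96*3/4 + 47/192*1/4 + 29/64*3/8 = 703/1536
d_4 = (S0=115/384, S1=373/1536, S2=703/1536)

Answer: 115/384 373/1536 703/1536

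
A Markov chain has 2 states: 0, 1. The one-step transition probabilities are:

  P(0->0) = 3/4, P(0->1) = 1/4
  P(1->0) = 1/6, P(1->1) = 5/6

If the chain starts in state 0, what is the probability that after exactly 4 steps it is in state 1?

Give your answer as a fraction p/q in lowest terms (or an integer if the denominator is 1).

Answer: 3667/6912

Derivation:
Computing P^4 by repeated multiplication:
P^1 =
  0: [3/4, 1/4]
  1: [1/6, 5/6]
P^2 =
  0: [29/48, 19/48]
  1: [19/72, 53/72]
P^3 =
  0: [299/576, 277/576]
  1: [277/864, 587/864]
P^4 =
  0: [3245/6912, 3667/6912]
  1: [3667/10368, 6701/10368]

(P^4)[0 -> 1] = 3667/6912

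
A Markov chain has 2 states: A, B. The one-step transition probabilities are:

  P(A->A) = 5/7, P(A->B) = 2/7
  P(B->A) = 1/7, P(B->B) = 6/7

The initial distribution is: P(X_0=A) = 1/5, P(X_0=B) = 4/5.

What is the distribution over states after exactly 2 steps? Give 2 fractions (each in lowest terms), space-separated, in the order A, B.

Answer: 71/245 174/245

Derivation:
Propagating the distribution step by step (d_{t+1} = d_t * P):
d_0 = (A=1/5, B=4/5)
  d_1[A] = 1/5*5/7 + 4/5*1/7 = 9/35
  d_1[B] = 1/5*2/7 + 4/5*6/7 = 26/35
d_1 = (A=9/35, B=26/35)
  d_2[A] = 9/35*5/7 + 26/35*1/7 = 71/245
  d_2[B] = 9/35*2/7 + 26/35*6/7 = 174/245
d_2 = (A=71/245, B=174/245)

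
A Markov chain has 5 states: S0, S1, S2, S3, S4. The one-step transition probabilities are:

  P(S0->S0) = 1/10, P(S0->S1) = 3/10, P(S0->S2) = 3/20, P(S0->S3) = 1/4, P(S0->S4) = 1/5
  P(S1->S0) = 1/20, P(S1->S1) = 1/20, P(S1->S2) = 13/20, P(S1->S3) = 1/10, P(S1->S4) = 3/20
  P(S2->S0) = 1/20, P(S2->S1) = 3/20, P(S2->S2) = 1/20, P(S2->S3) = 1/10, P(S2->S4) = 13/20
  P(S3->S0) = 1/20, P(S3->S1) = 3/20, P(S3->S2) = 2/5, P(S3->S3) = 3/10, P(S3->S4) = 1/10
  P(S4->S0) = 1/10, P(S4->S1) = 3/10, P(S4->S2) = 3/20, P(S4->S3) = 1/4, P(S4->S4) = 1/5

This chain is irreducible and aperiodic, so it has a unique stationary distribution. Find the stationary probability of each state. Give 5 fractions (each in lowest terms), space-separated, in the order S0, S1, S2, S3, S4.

Answer: 7513/110620 2049/11062 2923/11062 1063/5531 32127/110620

Derivation:
The stationary distribution satisfies pi = pi * P, i.e.:
  pi_S0 = 1/10*pi_S0 + 1/20*pi_S1 + 1/20*pi_S2 + 1/20*pi_S3 + 1/10*pi_S4
  pi_S1 = 3/10*pi_S0 + 1/20*pi_S1 + 3/20*pi_S2 + 3/20*pi_S3 + 3/10*pi_S4
  pi_S2 = 3/20*pi_S0 + 13/20*pi_S1 + 1/20*pi_S2 + 2/5*pi_S3 + 3/20*pi_S4
  pi_S3 = 1/4*pi_S0 + 1/10*pi_S1 + 1/10*pi_S2 + 3/10*pi_S3 + 1/4*pi_S4
  pi_S4 = 1/5*pi_S0 + 3/20*pi_S1 + 13/20*pi_S2 + 1/10*pi_S3 + 1/5*pi_S4
with normalization: pi_S0 + pi_S1 + pi_S2 + pi_S3 + pi_S4 = 1.

Using the first 4 balance equations plus normalization, the linear system A*pi = b is:
  [-9/10, 1/20, 1/20, 1/20, 1/10] . pi = 0
  [3/10, -19/20, 3/20, 3/20, 3/10] . pi = 0
  [3/20, 13/20, -19/20, 2/5, 3/20] . pi = 0
  [1/4, 1/10, 1/10, -7/10, 1/4] . pi = 0
  [1, 1, 1, 1, 1] . pi = 1

Solving yields:
  pi_S0 = 7513/110620
  pi_S1 = 2049/11062
  pi_S2 = 2923/11062
  pi_S3 = 1063/5531
  pi_S4 = 32127/110620

Verification (pi * P):
  7513/110620*1/10 + 2049/11062*1/20 + 2923/11062*1/20 + 1063/5531*1/20 + 32127/110620*1/10 = 7513/110620 = pi_S0  (ok)
  7513/110620*3/10 + 2049/11062*1/20 + 2923/11062*3/20 + 1063/5531*3/20 + 32127/110620*3/10 = 2049/11062 = pi_S1  (ok)
  7513/110620*3/20 + 2049/11062*13/20 + 2923/11062*1/20 + 1063/5531*2/5 + 32127/110620*3/20 = 2923/11062 = pi_S2  (ok)
  7513/110620*1/4 + 2049/11062*1/10 + 2923/11062*1/10 + 1063/5531*3/10 + 32127/110620*1/4 = 1063/5531 = pi_S3  (ok)
  7513/110620*1/5 + 2049/11062*3/20 + 2923/11062*13/20 + 1063/5531*1/10 + 32127/110620*1/5 = 32127/110620 = pi_S4  (ok)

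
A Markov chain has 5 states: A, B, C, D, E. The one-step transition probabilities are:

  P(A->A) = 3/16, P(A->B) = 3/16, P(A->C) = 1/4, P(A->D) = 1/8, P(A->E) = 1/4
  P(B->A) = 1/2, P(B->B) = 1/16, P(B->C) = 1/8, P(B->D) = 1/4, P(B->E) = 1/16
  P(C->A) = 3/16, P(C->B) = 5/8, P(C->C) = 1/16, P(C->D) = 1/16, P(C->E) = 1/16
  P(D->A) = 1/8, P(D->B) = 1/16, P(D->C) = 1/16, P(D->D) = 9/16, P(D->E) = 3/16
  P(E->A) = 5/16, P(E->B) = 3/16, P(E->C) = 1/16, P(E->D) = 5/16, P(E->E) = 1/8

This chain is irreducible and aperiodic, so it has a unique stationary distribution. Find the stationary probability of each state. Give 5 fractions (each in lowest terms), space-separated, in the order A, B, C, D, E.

The stationary distribution satisfies pi = pi * P, i.e.:
  pi_A = 3/16*pi_A + 1/2*pi_B + 3/16*pi_C + 1/8*pi_D + 5/16*pi_E
  pi_B = 3/16*pi_A + 1/16*pi_B + 5/8*pi_C + 1/16*pi_D + 3/16*pi_E
  pi_C = 1/4*pi_A + 1/8*pi_B + 1/16*pi_C + 1/16*pi_D + 1/16*pi_E
  pi_D = 1/8*pi_A + 1/4*pi_B + 1/16*pi_C + 9/16*pi_D + 5/16*pi_E
  pi_E = 1/4*pi_A + 1/16*pi_B + 1/16*pi_C + 3/16*pi_D + 1/8*pi_E
with normalization: pi_A + pi_B + pi_C + pi_D + pi_E = 1.

Using the first 4 balance equations plus normalization, the linear system A*pi = b is:
  [-13/16, 1/2, 3/16, 1/8, 5/16] . pi = 0
  [3/16, -15/16, 5/8, 1/16, 3/16] . pi = 0
  [1/4, 1/8, -15/16, 1/16, 1/16] . pi = 0
  [1/8, 1/4, 1/16, -7/16, 5/16] . pi = 0
  [1, 1, 1, 1, 1] . pi = 1

Solving yields:
  pi_A = 409/1674
  pi_B = 55/306
  pi_C = 63/527
  pi_D = 317/1054
  pi_E = 4429/28458

Verification (pi * P):
  409/1674*3/16 + 55/306*1/2 + 63/527*3/16 + 317/1054*1/8 + 4429/28458*5/16 = 409/1674 = pi_A  (ok)
  409/1674*3/16 + 55/306*1/16 + 63/527*5/8 + 317/1054*1/16 + 4429/28458*3/16 = 55/306 = pi_B  (ok)
  409/1674*1/4 + 55/306*1/8 + 63/527*1/16 + 317/1054*1/16 + 4429/28458*1/16 = 63/527 = pi_C  (ok)
  409/1674*1/8 + 55/306*1/4 + 63/527*1/16 + 317/1054*9/16 + 4429/28458*5/16 = 317/1054 = pi_D  (ok)
  409/1674*1/4 + 55/306*1/16 + 63/527*1/16 + 317/1054*3/16 + 4429/28458*1/8 = 4429/28458 = pi_E  (ok)

Answer: 409/1674 55/306 63/527 317/1054 4429/28458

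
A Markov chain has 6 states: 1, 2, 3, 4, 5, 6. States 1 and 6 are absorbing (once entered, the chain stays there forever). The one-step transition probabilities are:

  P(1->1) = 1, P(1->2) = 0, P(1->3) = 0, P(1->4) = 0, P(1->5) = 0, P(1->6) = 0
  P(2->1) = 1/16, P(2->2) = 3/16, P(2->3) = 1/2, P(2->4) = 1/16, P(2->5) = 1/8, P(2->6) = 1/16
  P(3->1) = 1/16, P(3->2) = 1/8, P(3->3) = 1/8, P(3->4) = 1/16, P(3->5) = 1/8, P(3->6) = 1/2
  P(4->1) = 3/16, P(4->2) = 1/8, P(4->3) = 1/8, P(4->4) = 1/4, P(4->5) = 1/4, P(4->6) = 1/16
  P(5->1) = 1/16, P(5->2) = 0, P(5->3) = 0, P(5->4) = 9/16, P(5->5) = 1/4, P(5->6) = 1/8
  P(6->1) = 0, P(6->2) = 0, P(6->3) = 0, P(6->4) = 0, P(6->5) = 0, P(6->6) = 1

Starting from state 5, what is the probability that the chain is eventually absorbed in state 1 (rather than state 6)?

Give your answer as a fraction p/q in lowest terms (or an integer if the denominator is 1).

Answer: 3533/7854

Derivation:
Let a_i = P(absorbed in 1 | start in state i).
Boundary conditions: a_1 = 1, a_6 = 0.
For each transient state i, a_i = sum_j P(i->j) * a_j:
  a_2 = 1/16*a_1 + 3/16*a_2 + 1/2*a_3 + 1/16*a_4 + 1/8*a_5 + 1/16*a_6
  a_3 = 1/16*a_1 + 1/8*a_2 + 1/8*a_3 + 1/16*a_4 + 1/8*a_5 + 1/2*a_6
  a_4 = 3/16*a_1 + 1/8*a_2 + 1/8*a_3 + 1/4*a_4 + 1/4*a_5 + 1/16*a_6
  a_5 = 1/16*a_1 + 0*a_2 + 0*a_3 + 9/16*a_4 + 1/4*a_5 + 1/8*a_6

Substituting a_1 = 1 and a_6 = 0, rearrange to (I - Q) a = r where r[i] = P(i -> 1):
  [13/16, -1/2, -1/16, -1/8] . (a_2, a_3, a_4, a_5) = 1/16
  [-1/8, 7/8, -1/16, -1/8] . (a_2, a_3, a_4, a_5) = 1/16
  [-1/8, -1/8, 3/4, -1/4] . (a_2, a_3, a_4, a_5) = 3/16
  [0, 0, -9/16, 3/4] . (a_2, a_3, a_4, a_5) = 1/16

Solving yields:
  a_2 = 113/357
  a_3 = 565/2618
  a_4 = 1919/3927
  a_5 = 3533/7854

Starting state is 5, so the absorption probability is a_5 = 3533/7854.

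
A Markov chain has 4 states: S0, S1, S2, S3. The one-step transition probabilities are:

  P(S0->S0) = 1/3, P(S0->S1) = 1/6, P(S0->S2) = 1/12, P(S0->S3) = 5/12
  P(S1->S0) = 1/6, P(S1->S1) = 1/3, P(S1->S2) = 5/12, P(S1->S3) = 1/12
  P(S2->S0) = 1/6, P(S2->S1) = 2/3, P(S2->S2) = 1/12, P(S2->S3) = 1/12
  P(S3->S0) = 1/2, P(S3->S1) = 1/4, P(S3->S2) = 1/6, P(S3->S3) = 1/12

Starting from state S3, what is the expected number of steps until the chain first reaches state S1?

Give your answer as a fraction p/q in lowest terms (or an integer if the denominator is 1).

Let h_i = expected steps to first reach S1 from state i.
Boundary: h_S1 = 0.
First-step equations for the other states:
  h_S0 = 1 + 1/3*h_S0 + 1/6*h_S1 + 1/12*h_S2 + 5/12*h_S3
  h_S2 = 1 + 1/6*h_S0 + 2/3*h_S1 + 1/12*h_S2 + 1/12*h_S3
  h_S3 = 1 + 1/2*h_S0 + 1/4*h_S1 + 1/6*h_S2 + 1/12*h_S3

Substituting h_S1 = 0 and rearranging gives the linear system (I - Q) h = 1:
  [2/3, -1/12, -5/12] . (h_S0, h_S2, h_S3) = 1
  [-1/6, 11/12, -1/12] . (h_S0, h_S2, h_S3) = 1
  [-1/2, -1/6, 11/12] . (h_S0, h_S2, h_S3) = 1

Solving yields:
  h_S0 = 168/41
  h_S2 = 624/287
  h_S3 = 1068/287

Starting state is S3, so the expected hitting time is h_S3 = 1068/287.

Answer: 1068/287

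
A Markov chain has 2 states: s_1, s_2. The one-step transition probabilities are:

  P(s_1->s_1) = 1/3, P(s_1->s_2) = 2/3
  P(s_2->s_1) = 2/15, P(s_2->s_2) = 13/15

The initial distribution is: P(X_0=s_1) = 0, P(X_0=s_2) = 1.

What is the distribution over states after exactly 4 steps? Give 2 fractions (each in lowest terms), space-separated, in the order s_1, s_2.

Propagating the distribution step by step (d_{t+1} = d_t * P):
d_0 = (s_1=0, s_2=1)
  d_1[s_1] = 0*1/3 + 1*2/15 = 2/15
  d_1[s_2] = 0*2/3 + 1*13/15 = 13/15
d_1 = (s_1=2/15, s_2=13/15)
  d_2[s_1] = 2/15*1/3 + 13/15*2/15 = 4/25
  d_2[s_2] = 2/15*2/3 + 13/15*13/15 = 21/25
d_2 = (s_1=4/25, s_2=21/25)
  d_3[s_1] = 4/25*1/3 + 21/25*2/15 = 62/375
  d_3[s_2] = 4/25*2/3 + 21/25*13/15 = 313/375
d_3 = (s_1=62/375, s_2=313/375)
  d_4[s_1] = 62/375*1/3 + 313/375*2/15 = 104/625
  d_4[s_2] = 62/375*2/3 + 313/375*13/15 = 521/625
d_4 = (s_1=104/625, s_2=521/625)

Answer: 104/625 521/625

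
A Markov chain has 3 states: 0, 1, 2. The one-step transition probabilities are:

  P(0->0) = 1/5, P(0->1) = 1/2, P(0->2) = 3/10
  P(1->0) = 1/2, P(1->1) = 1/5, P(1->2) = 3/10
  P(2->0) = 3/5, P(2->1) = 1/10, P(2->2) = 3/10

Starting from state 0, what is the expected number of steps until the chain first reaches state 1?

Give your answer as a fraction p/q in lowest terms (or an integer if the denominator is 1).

Answer: 50/19

Derivation:
Let h_i = expected steps to first reach 1 from state i.
Boundary: h_1 = 0.
First-step equations for the other states:
  h_0 = 1 + 1/5*h_0 + 1/2*h_1 + 3/10*h_2
  h_2 = 1 + 3/5*h_0 + 1/10*h_1 + 3/10*h_2

Substituting h_1 = 0 and rearranging gives the linear system (I - Q) h = 1:
  [4/5, -3/10] . (h_0, h_2) = 1
  [-3/5, 7/10] . (h_0, h_2) = 1

Solving yields:
  h_0 = 50/19
  h_2 = 70/19

Starting state is 0, so the expected hitting time is h_0 = 50/19.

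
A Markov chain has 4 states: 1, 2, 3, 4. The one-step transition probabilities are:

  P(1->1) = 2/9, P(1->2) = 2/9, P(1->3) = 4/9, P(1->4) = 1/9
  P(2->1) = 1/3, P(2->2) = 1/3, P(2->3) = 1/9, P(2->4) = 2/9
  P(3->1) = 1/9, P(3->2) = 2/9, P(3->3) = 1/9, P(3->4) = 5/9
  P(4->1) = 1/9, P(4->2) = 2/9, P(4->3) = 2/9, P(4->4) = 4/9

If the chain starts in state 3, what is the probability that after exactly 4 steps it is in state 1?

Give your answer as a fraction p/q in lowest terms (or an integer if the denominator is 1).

Answer: 1228/6561

Derivation:
Computing P^4 by repeated multiplication:
P^1 =
  1: [2/9, 2/9, 4/9, 1/9]
  2: [1/3, 1/3, 1/9, 2/9]
  3: [1/9, 2/9, 1/9, 5/9]
  4: [1/9, 2/9, 2/9, 4/9]
P^2 =
  1: [5/27, 20/81, 16/81, 10/27]
  2: [2/9, 7/27, 20/81, 22/81]
  3: [14/81, 20/81, 17/81, 10/27]
  4: [14/81, 20/81, 16/81, 31/81]
P^3 =
  1: [136/729, 182/729, 52/243, 85/243]
  2: [47/243, 61/243, 157/729, 248/729]
  3: [5/27, 182/729, 17/81, 259/729]
  4: [5/27, 182/729, 154/729, 86/243]
P^4 =
  1: [1229/6561, 1640/6561, 464/2187, 2300/6561]
  2: [412/2187, 547/2187, 1400/6561, 2284/6561]
  3: [1228/6561, 1640/6561, 1393/6561, 2300/6561]
  4: [1228/6561, 1640/6561, 464/2187, 767/2187]

(P^4)[3 -> 1] = 1228/6561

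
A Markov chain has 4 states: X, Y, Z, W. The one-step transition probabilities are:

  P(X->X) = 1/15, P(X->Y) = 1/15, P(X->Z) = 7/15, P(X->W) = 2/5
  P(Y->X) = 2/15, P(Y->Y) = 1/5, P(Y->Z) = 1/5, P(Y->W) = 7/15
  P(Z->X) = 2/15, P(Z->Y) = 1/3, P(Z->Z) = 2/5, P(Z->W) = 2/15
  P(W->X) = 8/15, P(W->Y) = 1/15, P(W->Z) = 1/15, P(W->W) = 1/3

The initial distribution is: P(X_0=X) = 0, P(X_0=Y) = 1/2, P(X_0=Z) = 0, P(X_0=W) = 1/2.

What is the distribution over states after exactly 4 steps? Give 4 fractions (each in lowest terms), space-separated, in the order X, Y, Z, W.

Propagating the distribution step by step (d_{t+1} = d_t * P):
d_0 = (X=0, Y=1/2, Z=0, W=1/2)
  d_1[X] = 0*1/15 + 1/2*2/15 + 0*2/15 + 1/2*8/15 = 1/3
  d_1[Y] = 0*1/15 + 1/2*1/5 + 0*1/3 + 1/2*1/15 = 2/15
  d_1[Z] = 0*7/15 + 1/2*1/5 + 0*2/5 + 1/2*1/15 = 2/15
  d_1[W] = 0*2/5 + 1/2*7/15 + 0*2/15 + 1/2*1/3 = 2/5
d_1 = (X=1/3, Y=2/15, Z=2/15, W=2/5)
  d_2[X] = 1/3*1/15 + 2/15*2/15 + 2/15*2/15 + 2/5*8/15 = 61/225
  d_2[Y] = 1/3*1/15 + 2/15*1/5 + 2/15*1/3 + 2/5*1/15 = 3/25
  d_2[Z] = 1/3*7/15 + 2/15*1/5 + 2/15*2/5 + 2/5*1/15 = 59/225
  d_2[W] = 1/3*2/5 + 2/15*7/15 + 2/15*2/15 + 2/5*1/3 = 26/75
d_2 = (X=61/225, Y=3/25, Z=59/225, W=26/75)
  d_3[X] = 61/225*1/15 + 3/25*2/15 + 59/225*2/15 + 26/75*8/15 = 857/3375
  d_3[Y] = 61/225*1/15 + 3/25*1/5 + 59/225*1/3 + 26/75*1/15 = 103/675
  d_3[Z] = 61/225*7/15 + 3/25*1/5 + 59/225*2/5 + 26/75*1/15 = 188/675
  d_3[W] = 61/225*2/5 + 3/25*7/15 + 59/225*2/15 + 26/75*1/3 = 1063/3375
d_3 = (X=857/3375, Y=103/675, Z=188/675, W=1063/3375)
  d_4[X] = 857/3375*1/15 + 103/675*2/15 + 188/675*2/15 + 1063/3375*8/15 = 12271/50625
  d_4[Y] = 857/3375*1/15 + 103/675*1/5 + 188/675*1/3 + 1063/3375*1/15 = 1633/10125
  d_4[Z] = 857/3375*7/15 + 103/675*1/5 + 188/675*2/5 + 1063/3375*1/15 = 1583/5625
  d_4[W] = 857/3375*2/5 + 103/675*7/15 + 188/675*2/15 + 1063/3375*1/3 = 5314/16875
d_4 = (X=12271/50625, Y=1633/10125, Z=1583/5625, W=5314/16875)

Answer: 12271/50625 1633/10125 1583/5625 5314/16875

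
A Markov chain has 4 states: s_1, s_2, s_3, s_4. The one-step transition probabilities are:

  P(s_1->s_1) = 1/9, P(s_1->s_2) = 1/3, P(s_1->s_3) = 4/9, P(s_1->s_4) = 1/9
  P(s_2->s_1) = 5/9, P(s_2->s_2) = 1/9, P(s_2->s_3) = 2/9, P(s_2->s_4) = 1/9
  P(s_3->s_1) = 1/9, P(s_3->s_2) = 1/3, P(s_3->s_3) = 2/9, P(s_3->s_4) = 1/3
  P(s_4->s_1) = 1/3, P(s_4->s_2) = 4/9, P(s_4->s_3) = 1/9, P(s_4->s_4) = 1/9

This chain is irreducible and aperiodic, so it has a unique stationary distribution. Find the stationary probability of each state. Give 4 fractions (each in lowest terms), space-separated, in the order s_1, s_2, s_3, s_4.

Answer: 321/1159 334/1159 307/1159 197/1159

Derivation:
The stationary distribution satisfies pi = pi * P, i.e.:
  pi_s_1 = 1/9*pi_s_1 + 5/9*pi_s_2 + 1/9*pi_s_3 + 1/3*pi_s_4
  pi_s_2 = 1/3*pi_s_1 + 1/9*pi_s_2 + 1/3*pi_s_3 + 4/9*pi_s_4
  pi_s_3 = 4/9*pi_s_1 + 2/9*pi_s_2 + 2/9*pi_s_3 + 1/9*pi_s_4
  pi_s_4 = 1/9*pi_s_1 + 1/9*pi_s_2 + 1/3*pi_s_3 + 1/9*pi_s_4
with normalization: pi_s_1 + pi_s_2 + pi_s_3 + pi_s_4 = 1.

Using the first 3 balance equations plus normalization, the linear system A*pi = b is:
  [-8/9, 5/9, 1/9, 1/3] . pi = 0
  [1/3, -8/9, 1/3, 4/9] . pi = 0
  [4/9, 2/9, -7/9, 1/9] . pi = 0
  [1, 1, 1, 1] . pi = 1

Solving yields:
  pi_s_1 = 321/1159
  pi_s_2 = 334/1159
  pi_s_3 = 307/1159
  pi_s_4 = 197/1159

Verification (pi * P):
  321/1159*1/9 + 334/1159*5/9 + 307/1159*1/9 + 197/1159*1/3 = 321/1159 = pi_s_1  (ok)
  321/1159*1/3 + 334/1159*1/9 + 307/1159*1/3 + 197/1159*4/9 = 334/1159 = pi_s_2  (ok)
  321/1159*4/9 + 334/1159*2/9 + 307/1159*2/9 + 197/1159*1/9 = 307/1159 = pi_s_3  (ok)
  321/1159*1/9 + 334/1159*1/9 + 307/1159*1/3 + 197/1159*1/9 = 197/1159 = pi_s_4  (ok)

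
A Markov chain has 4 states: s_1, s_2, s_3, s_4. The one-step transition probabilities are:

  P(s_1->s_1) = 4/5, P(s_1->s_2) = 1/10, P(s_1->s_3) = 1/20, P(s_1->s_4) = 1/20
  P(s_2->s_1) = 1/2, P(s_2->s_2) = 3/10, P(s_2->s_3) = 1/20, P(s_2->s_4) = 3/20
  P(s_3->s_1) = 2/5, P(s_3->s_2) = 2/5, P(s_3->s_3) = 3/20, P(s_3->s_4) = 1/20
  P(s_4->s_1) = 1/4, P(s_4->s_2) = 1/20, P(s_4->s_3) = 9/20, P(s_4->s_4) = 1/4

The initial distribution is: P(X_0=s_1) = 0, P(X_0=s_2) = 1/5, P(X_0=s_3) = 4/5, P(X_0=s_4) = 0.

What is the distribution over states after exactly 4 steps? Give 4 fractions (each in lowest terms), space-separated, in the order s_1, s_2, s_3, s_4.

Propagating the distribution step by step (d_{t+1} = d_t * P):
d_0 = (s_1=0, s_2=1/5, s_3=4/5, s_4=0)
  d_1[s_1] = 0*4/5 + 1/5*1/2 + 4/5*2/5 + 0*1/4 = 21/50
  d_1[s_2] = 0*1/10 + 1/5*3/10 + 4/5*2/5 + 0*1/20 = 19/50
  d_1[s_3] = 0*1/20 + 1/5*1/20 + 4/5*3/20 + 0*9/20 = 13/100
  d_1[s_4] = 0*1/20 + 1/5*3/20 + 4/5*1/20 + 0*1/4 = 7/100
d_1 = (s_1=21/50, s_2=19/50, s_3=13/100, s_4=7/100)
  d_2[s_1] = 21/50*4/5 + 19/50*1/2 + 13/100*2/5 + 7/100*1/4 = 1191/2000
  d_2[s_2] = 21/50*1/10 + 19/50*3/10 + 13/100*2/5 + 7/100*1/20 = 423/2000
  d_2[s_3] = 21/50*1/20 + 19/50*1/20 + 13/100*3/20 + 7/100*9/20 = 91/1000
  d_2[s_4] = 21/50*1/20 + 19/50*3/20 + 13/100*1/20 + 7/100*1/4 = 51/500
d_2 = (s_1=1191/2000, s_2=423/2000, s_3=91/1000, s_4=51/500)
  d_3[s_1] = 1191/2000*4/5 + 423/2000*1/2 + 91/1000*2/5 + 51/500*1/4 = 12881/20000
  d_3[s_2] = 1191/2000*1/10 + 423/2000*3/10 + 91/1000*2/5 + 51/500*1/20 = 329/2000
  d_3[s_3] = 1191/2000*1/20 + 423/2000*1/20 + 91/1000*3/20 + 51/500*9/20 = 999/10000
  d_3[s_4] = 1191/2000*1/20 + 423/2000*3/20 + 91/1000*1/20 + 51/500*1/4 = 1831/20000
d_3 = (s_1=12881/20000, s_2=329/2000, s_3=999/10000, s_4=1831/20000)
  d_4[s_1] = 12881/20000*4/5 + 329/2000*1/2 + 999/10000*2/5 + 1831/20000*1/4 = 52827/80000
  d_4[s_2] = 12881/20000*1/10 + 329/2000*3/10 + 999/10000*2/5 + 1831/20000*1/20 = 63317/400000
  d_4[s_3] = 12881/20000*1/20 + 329/2000*1/20 + 999/10000*3/20 + 1831/20000*9/20 = 9661/100000
  d_4[s_4] = 12881/20000*1/20 + 329/2000*3/20 + 999/10000*1/20 + 1831/20000*1/4 = 2119/25000
d_4 = (s_1=52827/80000, s_2=63317/400000, s_3=9661/100000, s_4=2119/25000)

Answer: 52827/80000 63317/400000 9661/100000 2119/25000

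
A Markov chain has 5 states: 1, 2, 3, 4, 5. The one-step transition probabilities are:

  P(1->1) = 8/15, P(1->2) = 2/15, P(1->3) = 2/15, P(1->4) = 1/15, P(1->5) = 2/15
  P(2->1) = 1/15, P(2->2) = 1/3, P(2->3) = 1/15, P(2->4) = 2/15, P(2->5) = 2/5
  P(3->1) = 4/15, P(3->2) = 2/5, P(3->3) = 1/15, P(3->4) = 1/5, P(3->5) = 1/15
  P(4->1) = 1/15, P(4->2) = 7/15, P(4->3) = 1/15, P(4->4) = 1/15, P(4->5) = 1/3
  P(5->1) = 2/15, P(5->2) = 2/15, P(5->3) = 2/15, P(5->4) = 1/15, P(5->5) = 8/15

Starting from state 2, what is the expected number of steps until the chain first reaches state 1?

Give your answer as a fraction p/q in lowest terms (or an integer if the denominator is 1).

Answer: 2655/301

Derivation:
Let h_i = expected steps to first reach 1 from state i.
Boundary: h_1 = 0.
First-step equations for the other states:
  h_2 = 1 + 1/15*h_1 + 1/3*h_2 + 1/15*h_3 + 2/15*h_4 + 2/5*h_5
  h_3 = 1 + 4/15*h_1 + 2/5*h_2 + 1/15*h_3 + 1/5*h_4 + 1/15*h_5
  h_4 = 1 + 1/15*h_1 + 7/15*h_2 + 1/15*h_3 + 1/15*h_4 + 1/3*h_5
  h_5 = 1 + 2/15*h_1 + 2/15*h_2 + 2/15*h_3 + 1/15*h_4 + 8/15*h_5

Substituting h_1 = 0 and rearranging gives the linear system (I - Q) h = 1:
  [2/3, -1/15, -2/15, -2/5] . (h_2, h_3, h_4, h_5) = 1
  [-2/5, 14/15, -1/5, -1/15] . (h_2, h_3, h_4, h_5) = 1
  [-7/15, -1/15, 14/15, -1/3] . (h_2, h_3, h_4, h_5) = 1
  [-2/15, -2/15, -1/15, 7/15] . (h_2, h_3, h_4, h_5) = 1

Solving yields:
  h_2 = 2655/301
  h_3 = 315/43
  h_4 = 2670/301
  h_5 = 345/43

Starting state is 2, so the expected hitting time is h_2 = 2655/301.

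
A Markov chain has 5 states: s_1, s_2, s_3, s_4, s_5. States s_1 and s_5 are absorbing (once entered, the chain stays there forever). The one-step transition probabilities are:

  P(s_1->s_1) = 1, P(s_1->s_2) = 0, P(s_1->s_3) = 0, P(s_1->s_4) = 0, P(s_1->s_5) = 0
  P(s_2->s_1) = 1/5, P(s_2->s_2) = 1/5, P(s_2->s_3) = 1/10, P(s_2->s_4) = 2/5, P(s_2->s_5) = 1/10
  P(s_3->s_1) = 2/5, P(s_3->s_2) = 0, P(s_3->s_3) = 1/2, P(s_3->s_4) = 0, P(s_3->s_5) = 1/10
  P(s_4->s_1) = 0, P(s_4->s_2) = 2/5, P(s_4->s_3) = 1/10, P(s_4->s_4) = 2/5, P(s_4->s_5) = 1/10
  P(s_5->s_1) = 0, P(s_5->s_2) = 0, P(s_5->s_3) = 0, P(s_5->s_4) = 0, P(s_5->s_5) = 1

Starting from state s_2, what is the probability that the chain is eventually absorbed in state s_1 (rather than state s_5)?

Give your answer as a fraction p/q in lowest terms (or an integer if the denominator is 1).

Answer: 5/8

Derivation:
Let a_i = P(absorbed in s_1 | start in state i).
Boundary conditions: a_s_1 = 1, a_s_5 = 0.
For each transient state i, a_i = sum_j P(i->j) * a_j:
  a_s_2 = 1/5*a_s_1 + 1/5*a_s_2 + 1/10*a_s_3 + 2/5*a_s_4 + 1/10*a_s_5
  a_s_3 = 2/5*a_s_1 + 0*a_s_2 + 1/2*a_s_3 + 0*a_s_4 + 1/10*a_s_5
  a_s_4 = 0*a_s_1 + 2/5*a_s_2 + 1/10*a_s_3 + 2/5*a_s_4 + 1/10*a_s_5

Substituting a_s_1 = 1 and a_s_5 = 0, rearrange to (I - Q) a = r where r[i] = P(i -> s_1):
  [4/5, -1/10, -2/5] . (a_s_2, a_s_3, a_s_4) = 1/5
  [0, 1/2, 0] . (a_s_2, a_s_3, a_s_4) = 2/5
  [-2/5, -1/10, 3/5] . (a_s_2, a_s_3, a_s_4) = 0

Solving yields:
  a_s_2 = 5/8
  a_s_3 = 4/5
  a_s_4 = 11/20

Starting state is s_2, so the absorption probability is a_s_2 = 5/8.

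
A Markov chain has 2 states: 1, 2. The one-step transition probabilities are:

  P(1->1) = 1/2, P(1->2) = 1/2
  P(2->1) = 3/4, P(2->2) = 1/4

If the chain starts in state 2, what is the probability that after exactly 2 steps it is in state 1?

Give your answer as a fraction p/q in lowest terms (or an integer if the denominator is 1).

Answer: 9/16

Derivation:
Computing P^2 by repeated multiplication:
P^1 =
  1: [1/2, 1/2]
  2: [3/4, 1/4]
P^2 =
  1: [5/8, 3/8]
  2: [9/16, 7/16]

(P^2)[2 -> 1] = 9/16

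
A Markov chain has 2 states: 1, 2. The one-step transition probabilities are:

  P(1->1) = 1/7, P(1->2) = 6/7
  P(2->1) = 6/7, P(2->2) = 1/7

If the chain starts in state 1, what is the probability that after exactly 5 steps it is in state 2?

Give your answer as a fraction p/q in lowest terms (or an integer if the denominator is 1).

Computing P^5 by repeated multiplication:
P^1 =
  1: [1/7, 6/7]
  2: [6/7, 1/7]
P^2 =
  1: [37/49, 12/49]
  2: [12/49, 37/49]
P^3 =
  1: [109/343, 234/343]
  2: [234/343, 109/343]
P^4 =
  1: [1513/2401, 888/2401]
  2: [888/2401, 1513/2401]
P^5 =
  1: [6841/16807, 9966/16807]
  2: [9966/16807, 6841/16807]

(P^5)[1 -> 2] = 9966/16807

Answer: 9966/16807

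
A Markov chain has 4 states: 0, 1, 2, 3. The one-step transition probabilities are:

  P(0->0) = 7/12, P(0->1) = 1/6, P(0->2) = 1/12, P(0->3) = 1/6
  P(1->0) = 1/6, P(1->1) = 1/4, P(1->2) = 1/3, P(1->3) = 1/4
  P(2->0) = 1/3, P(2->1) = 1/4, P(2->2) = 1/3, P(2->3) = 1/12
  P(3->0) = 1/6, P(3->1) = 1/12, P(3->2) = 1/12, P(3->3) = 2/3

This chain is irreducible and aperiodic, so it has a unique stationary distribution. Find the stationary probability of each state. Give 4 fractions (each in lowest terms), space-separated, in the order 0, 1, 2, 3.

The stationary distribution satisfies pi = pi * P, i.e.:
  pi_0 = 7/12*pi_0 + 1/6*pi_1 + 1/3*pi_2 + 1/6*pi_3
  pi_1 = 1/6*pi_0 + 1/4*pi_1 + 1/4*pi_2 + 1/12*pi_3
  pi_2 = 1/12*pi_0 + 1/3*pi_1 + 1/3*pi_2 + 1/12*pi_3
  pi_3 = 1/6*pi_0 + 1/4*pi_1 + 1/12*pi_2 + 2/3*pi_3
with normalization: pi_0 + pi_1 + pi_2 + pi_3 = 1.

Using the first 3 balance equations plus normalization, the linear system A*pi = b is:
  [-5/12, 1/6, 1/3, 1/6] . pi = 0
  [1/6, -3/4, 1/4, 1/12] . pi = 0
  [1/12, 1/3, -2/3, 1/12] . pi = 0
  [1, 1, 1, 1] . pi = 1

Solving yields:
  pi_0 = 1/3
  pi_1 = 1/6
  pi_2 = 1/6
  pi_3 = 1/3

Verification (pi * P):
  1/3*7/12 + 1/6*1/6 + 1/6*1/3 + 1/3*1/6 = 1/3 = pi_0  (ok)
  1/3*1/6 + 1/6*1/4 + 1/6*1/4 + 1/3*1/12 = 1/6 = pi_1  (ok)
  1/3*1/12 + 1/6*1/3 + 1/6*1/3 + 1/3*1/12 = 1/6 = pi_2  (ok)
  1/3*1/6 + 1/6*1/4 + 1/6*1/12 + 1/3*2/3 = 1/3 = pi_3  (ok)

Answer: 1/3 1/6 1/6 1/3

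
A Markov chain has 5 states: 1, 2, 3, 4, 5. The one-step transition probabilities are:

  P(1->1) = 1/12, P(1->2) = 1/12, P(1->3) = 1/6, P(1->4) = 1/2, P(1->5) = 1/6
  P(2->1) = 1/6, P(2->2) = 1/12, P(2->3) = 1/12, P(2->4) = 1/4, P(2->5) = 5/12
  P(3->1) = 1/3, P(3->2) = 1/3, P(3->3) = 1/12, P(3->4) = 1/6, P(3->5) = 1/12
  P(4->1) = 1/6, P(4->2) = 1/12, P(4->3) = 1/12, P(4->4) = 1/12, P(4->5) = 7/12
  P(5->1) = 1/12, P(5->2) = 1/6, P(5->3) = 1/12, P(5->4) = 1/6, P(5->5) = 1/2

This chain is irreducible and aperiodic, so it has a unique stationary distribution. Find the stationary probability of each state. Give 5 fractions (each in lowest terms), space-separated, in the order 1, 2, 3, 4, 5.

The stationary distribution satisfies pi = pi * P, i.e.:
  pi_1 = 1/12*pi_1 + 1/6*pi_2 + 1/3*pi_3 + 1/6*pi_4 + 1/12*pi_5
  pi_2 = 1/12*pi_1 + 1/12*pi_2 + 1/3*pi_3 + 1/12*pi_4 + 1/6*pi_5
  pi_3 = 1/6*pi_1 + 1/12*pi_2 + 1/12*pi_3 + 1/12*pi_4 + 1/12*pi_5
  pi_4 = 1/2*pi_1 + 1/4*pi_2 + 1/6*pi_3 + 1/12*pi_4 + 1/6*pi_5
  pi_5 = 1/6*pi_1 + 5/12*pi_2 + 1/12*pi_3 + 7/12*pi_4 + 1/2*pi_5
with normalization: pi_1 + pi_2 + pi_3 + pi_4 + pi_5 = 1.

Using the first 4 balance equations plus normalization, the linear system A*pi = b is:
  [-11/12, 1/6, 1/3, 1/6, 1/12] . pi = 0
  [1/12, -11/12, 1/3, 1/12, 1/6] . pi = 0
  [1/6, 1/12, -11/12, 1/12, 1/12] . pi = 0
  [1/2, 1/4, 1/6, -11/12, 1/6] . pi = 0
  [1, 1, 1, 1, 1] . pi = 1

Solving yields:
  pi_1 = 1601/11767
  pi_2 = 3343/23534
  pi_3 = 1114/11767
  pi_4 = 4863/23534
  pi_5 = 707/1681

Verification (pi * P):
  1601/11767*1/12 + 3343/23534*1/6 + 1114/11767*1/3 + 4863/23534*1/6 + 707/1681*1/12 = 1601/11767 = pi_1  (ok)
  1601/11767*1/12 + 3343/23534*1/12 + 1114/11767*1/3 + 4863/23534*1/12 + 707/1681*1/6 = 3343/23534 = pi_2  (ok)
  1601/11767*1/6 + 3343/23534*1/12 + 1114/11767*1/12 + 4863/23534*1/12 + 707/1681*1/12 = 1114/11767 = pi_3  (ok)
  1601/11767*1/2 + 3343/23534*1/4 + 1114/11767*1/6 + 4863/23534*1/12 + 707/1681*1/6 = 4863/23534 = pi_4  (ok)
  1601/11767*1/6 + 3343/23534*5/12 + 1114/11767*1/12 + 4863/23534*7/12 + 707/1681*1/2 = 707/1681 = pi_5  (ok)

Answer: 1601/11767 3343/23534 1114/11767 4863/23534 707/1681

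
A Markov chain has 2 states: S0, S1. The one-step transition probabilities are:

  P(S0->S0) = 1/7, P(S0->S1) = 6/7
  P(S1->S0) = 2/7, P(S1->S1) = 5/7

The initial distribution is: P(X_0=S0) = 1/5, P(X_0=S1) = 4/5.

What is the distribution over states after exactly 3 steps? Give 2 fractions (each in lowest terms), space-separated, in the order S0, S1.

Propagating the distribution step by step (d_{t+1} = d_t * P):
d_0 = (S0=1/5, S1=4/5)
  d_1[S0] = 1/5*1/7 + 4/5*2/7 = 9/35
  d_1[S1] = 1/5*6/7 + 4/5*5/7 = 26/35
d_1 = (S0=9/35, S1=26/35)
  d_2[S0] = 9/35*1/7 + 26/35*2/7 = 61/245
  d_2[S1] = 9/35*6/7 + 26/35*5/7 = 184/245
d_2 = (S0=61/245, S1=184/245)
  d_3[S0] = 61/245*1/7 + 184/245*2/7 = 429/1715
  d_3[S1] = 61/245*6/7 + 184/245*5/7 = 1286/1715
d_3 = (S0=429/1715, S1=1286/1715)

Answer: 429/1715 1286/1715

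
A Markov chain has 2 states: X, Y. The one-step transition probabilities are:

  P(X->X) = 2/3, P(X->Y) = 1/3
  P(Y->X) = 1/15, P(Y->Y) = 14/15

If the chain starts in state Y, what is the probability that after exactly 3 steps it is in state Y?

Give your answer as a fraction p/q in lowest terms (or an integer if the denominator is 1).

Computing P^3 by repeated multiplication:
P^1 =
  X: [2/3, 1/3]
  Y: [1/15, 14/15]
P^2 =
  X: [7/15, 8/15]
  Y: [8/75, 67/75]
P^3 =
  X: [26/75, 49/75]
  Y: [49/375, 326/375]

(P^3)[Y -> Y] = 326/375

Answer: 326/375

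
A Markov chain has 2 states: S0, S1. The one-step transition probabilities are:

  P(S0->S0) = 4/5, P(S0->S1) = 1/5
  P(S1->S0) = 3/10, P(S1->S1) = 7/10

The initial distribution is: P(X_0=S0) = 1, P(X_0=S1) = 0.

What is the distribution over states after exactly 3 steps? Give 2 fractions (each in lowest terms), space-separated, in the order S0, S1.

Answer: 13/20 7/20

Derivation:
Propagating the distribution step by step (d_{t+1} = d_t * P):
d_0 = (S0=1, S1=0)
  d_1[S0] = 1*4/5 + 0*3/10 = 4/5
  d_1[S1] = 1*1/5 + 0*7/10 = 1/5
d_1 = (S0=4/5, S1=1/5)
  d_2[S0] = 4/5*4/5 + 1/5*3/10 = 7/10
  d_2[S1] = 4/5*1/5 + 1/5*7/10 = 3/10
d_2 = (S0=7/10, S1=3/10)
  d_3[S0] = 7/10*4/5 + 3/10*3/10 = 13/20
  d_3[S1] = 7/10*1/5 + 3/10*7/10 = 7/20
d_3 = (S0=13/20, S1=7/20)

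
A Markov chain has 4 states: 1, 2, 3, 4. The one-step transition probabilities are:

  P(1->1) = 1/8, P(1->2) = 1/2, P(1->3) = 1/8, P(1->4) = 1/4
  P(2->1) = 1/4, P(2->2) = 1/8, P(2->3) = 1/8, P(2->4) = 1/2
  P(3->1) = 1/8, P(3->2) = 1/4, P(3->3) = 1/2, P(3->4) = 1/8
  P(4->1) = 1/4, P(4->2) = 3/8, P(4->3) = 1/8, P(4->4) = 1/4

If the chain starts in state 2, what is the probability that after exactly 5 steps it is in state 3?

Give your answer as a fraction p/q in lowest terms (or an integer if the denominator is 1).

Answer: 6505/32768

Derivation:
Computing P^5 by repeated multiplication:
P^1 =
  1: [1/8, 1/2, 1/8, 1/4]
  2: [1/4, 1/8, 1/8, 1/2]
  3: [1/8, 1/4, 1/2, 1/8]
  4: [1/4, 3/8, 1/8, 1/4]
P^2 =
  1: [7/32, 1/4, 11/64, 23/64]
  2: [13/64, 23/64, 11/64, 17/64]
  3: [11/64, 17/64, 5/16, 1/4]
  4: [13/64, 19/64, 11/64, 21/64]
P^3 =
  1: [103/512, 163/512, 97/512, 149/512]
  2: [13/64, 37/128, 97/512, 163/512]
  3: [97/512, 149/512, 31/128, 71/256]
  4: [13/64, 39/128, 97/512, 155/512]
P^4 =
  1: [103/512, 19/64, 803/4096, 1253/4096]
  2: [823/4096, 1247/4096, 803/4096, 1223/4096]
  3: [803/4096, 1211/4096, 221/1024, 599/2048]
  4: [823/4096, 1231/4096, 803/4096, 1239/4096]
P^5 =
  1: [6565/32768, 9877/32768, 6505/32768, 9821/32768]
  2: [3283/16384, 4907/16384, 6505/32768, 9883/32768]
  3: [6505/32768, 9785/32768, 1687/8192, 4865/16384]
  4: [3283/16384, 4923/16384, 6505/32768, 9851/32768]

(P^5)[2 -> 3] = 6505/32768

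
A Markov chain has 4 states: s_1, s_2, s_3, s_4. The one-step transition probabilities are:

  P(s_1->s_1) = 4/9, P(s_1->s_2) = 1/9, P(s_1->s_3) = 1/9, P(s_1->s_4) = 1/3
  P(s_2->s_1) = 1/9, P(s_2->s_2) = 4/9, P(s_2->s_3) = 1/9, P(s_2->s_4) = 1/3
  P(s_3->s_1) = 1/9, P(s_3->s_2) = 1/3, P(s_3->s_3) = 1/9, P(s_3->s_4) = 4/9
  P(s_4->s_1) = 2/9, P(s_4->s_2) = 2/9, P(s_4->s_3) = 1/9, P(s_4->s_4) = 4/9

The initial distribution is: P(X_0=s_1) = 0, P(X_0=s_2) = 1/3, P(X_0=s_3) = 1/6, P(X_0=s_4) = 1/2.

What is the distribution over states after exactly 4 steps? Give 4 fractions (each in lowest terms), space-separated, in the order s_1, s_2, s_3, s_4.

Propagating the distribution step by step (d_{t+1} = d_t * P):
d_0 = (s_1=0, s_2=1/3, s_3=1/6, s_4=1/2)
  d_1[s_1] = 0*4/9 + 1/3*1/9 + 1/6*1/9 + 1/2*2/9 = 1/6
  d_1[s_2] = 0*1/9 + 1/3*4/9 + 1/6*1/3 + 1/2*2/9 = 17/54
  d_1[s_3] = 0*1/9 + 1/3*1/9 + 1/6*1/9 + 1/2*1/9 = 1/9
  d_1[s_4] = 0*1/3 + 1/3*1/3 + 1/6*4/9 + 1/2*4/9 = 11/27
d_1 = (s_1=1/6, s_2=17/54, s_3=1/9, s_4=11/27)
  d_2[s_1] = 1/6*4/9 + 17/54*1/9 + 1/9*1/9 + 11/27*2/9 = 103/486
  d_2[s_2] = 1/6*1/9 + 17/54*4/9 + 1/9*1/3 + 11/27*2/9 = 139/486
  d_2[s_3] = 1/6*1/9 + 17/54*1/9 + 1/9*1/9 + 11/27*1/9 = 1/9
  d_2[s_4] = 1/6*1/3 + 17/54*1/3 + 1/9*4/9 + 11/27*4/9 = 95/243
d_2 = (s_1=103/486, s_2=139/486, s_3=1/9, s_4=95/243)
  d_3[s_1] = 103/486*4/9 + 139/486*1/9 + 1/9*1/9 + 95/243*2/9 = 985/4374
  d_3[s_2] = 103/486*1/9 + 139/486*4/9 + 1/9*1/3 + 95/243*2/9 = 1201/4374
  d_3[s_3] = 103/486*1/9 + 139/486*1/9 + 1/9*1/9 + 95/243*1/9 = 1/9
  d_3[s_4] = 103/486*1/3 + 139/486*1/3 + 1/9*4/9 + 95/243*4/9 = 851/2187
d_3 = (s_1=985/4374, s_2=1201/4374, s_3=1/9, s_4=851/2187)
  d_4[s_1] = 985/4374*4/9 + 1201/4374*1/9 + 1/9*1/9 + 851/2187*2/9 = 9031/39366
  d_4[s_2] = 985/4374*1/9 + 1201/4374*4/9 + 1/9*1/3 + 851/2187*2/9 = 10651/39366
  d_4[s_3] = 985/4374*1/9 + 1201/4374*1/9 + 1/9*1/9 + 851/2187*1/9 = 1/9
  d_4[s_4] = 985/4374*1/3 + 1201/4374*1/3 + 1/9*4/9 + 851/2187*4/9 = 7655/19683
d_4 = (s_1=9031/39366, s_2=10651/39366, s_3=1/9, s_4=7655/19683)

Answer: 9031/39366 10651/39366 1/9 7655/19683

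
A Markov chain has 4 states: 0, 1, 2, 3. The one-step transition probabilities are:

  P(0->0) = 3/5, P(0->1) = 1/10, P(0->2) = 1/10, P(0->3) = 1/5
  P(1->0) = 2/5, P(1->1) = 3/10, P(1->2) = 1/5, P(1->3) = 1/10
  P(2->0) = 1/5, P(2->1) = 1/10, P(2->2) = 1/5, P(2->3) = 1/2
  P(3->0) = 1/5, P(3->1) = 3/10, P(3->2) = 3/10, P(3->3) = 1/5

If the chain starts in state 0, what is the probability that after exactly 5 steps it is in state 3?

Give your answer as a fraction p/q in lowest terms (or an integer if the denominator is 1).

Answer: 1477/6250

Derivation:
Computing P^5 by repeated multiplication:
P^1 =
  0: [3/5, 1/10, 1/10, 1/5]
  1: [2/5, 3/10, 1/5, 1/10]
  2: [1/5, 1/10, 1/5, 1/2]
  3: [1/5, 3/10, 3/10, 1/5]
P^2 =
  0: [23/50, 4/25, 4/25, 11/50]
  1: [21/50, 9/50, 17/100, 23/100]
  2: [3/10, 11/50, 23/100, 1/4]
  3: [17/50, 1/5, 1/5, 13/50]
P^3 =
  0: [52/125, 22/125, 22/125, 29/125]
  1: [101/250, 91/500, 181/1000, 233/1000]
  2: [91/250, 97/500, 39/200, 247/1000]
  3: [47/125, 24/125, 24/125, 6/25]
P^4 =
  0: [251/625, 227/1250, 227/1250, 147/625]
  1: [199/500, 183/1000, 1829/10000, 2361/10000]
  2: [961/2500, 941/5000, 1883/10000, 2391/10000]
  3: [243/625, 233/1250, 233/1250, 149/625]
P^5 =
  0: [2481/6250, 573/3125, 573/3125, 1477/6250]
  1: [1979/5000, 9191/50000, 18381/100000, 23657/100000]
  2: [1957/5000, 9273/50000, 18547/100000, 23767/100000]
  3: [491/1250, 578/3125, 578/3125, 1483/6250]

(P^5)[0 -> 3] = 1477/6250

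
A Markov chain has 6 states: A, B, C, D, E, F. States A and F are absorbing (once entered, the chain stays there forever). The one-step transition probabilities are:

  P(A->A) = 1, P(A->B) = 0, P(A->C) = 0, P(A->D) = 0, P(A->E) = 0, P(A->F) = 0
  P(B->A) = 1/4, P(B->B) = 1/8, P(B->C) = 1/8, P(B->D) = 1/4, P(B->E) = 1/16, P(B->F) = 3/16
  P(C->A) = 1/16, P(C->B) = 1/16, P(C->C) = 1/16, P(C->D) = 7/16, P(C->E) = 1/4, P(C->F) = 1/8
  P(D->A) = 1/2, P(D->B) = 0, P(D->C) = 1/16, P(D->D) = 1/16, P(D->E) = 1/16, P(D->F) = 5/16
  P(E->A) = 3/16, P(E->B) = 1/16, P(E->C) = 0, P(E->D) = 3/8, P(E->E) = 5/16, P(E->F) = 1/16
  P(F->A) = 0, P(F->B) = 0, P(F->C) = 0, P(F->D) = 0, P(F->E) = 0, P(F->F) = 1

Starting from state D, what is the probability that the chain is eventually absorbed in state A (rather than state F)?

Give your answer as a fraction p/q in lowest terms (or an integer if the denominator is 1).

Let a_i = P(absorbed in A | start in state i).
Boundary conditions: a_A = 1, a_F = 0.
For each transient state i, a_i = sum_j P(i->j) * a_j:
  a_B = 1/4*a_A + 1/8*a_B + 1/8*a_C + 1/4*a_D + 1/16*a_E + 3/16*a_F
  a_C = 1/16*a_A + 1/16*a_B + 1/16*a_C + 7/16*a_D + 1/4*a_E + 1/8*a_F
  a_D = 1/2*a_A + 0*a_B + 1/16*a_C + 1/16*a_D + 1/16*a_E + 5/16*a_F
  a_E = 3/16*a_A + 1/16*a_B + 0*a_C + 3/8*a_D + 5/16*a_E + 1/16*a_F

Substituting a_A = 1 and a_F = 0, rearrange to (I - Q) a = r where r[i] = P(i -> A):
  [7/8, -1/8, -1/4, -1/16] . (a_B, a_C, a_D, a_E) = 1/4
  [-1/16, 15/16, -7/16, -1/4] . (a_B, a_C, a_D, a_E) = 1/16
  [0, -1/16, 15/16, -1/16] . (a_B, a_C, a_D, a_E) = 1/2
  [-1/16, 0, -3/8, 11/16] . (a_B, a_C, a_D, a_E) = 3/16

Solving yields:
  a_B = 4601/7795
  a_C = 8883/15590
  a_D = 1919/3118
  a_E = 5161/7795

Starting state is D, so the absorption probability is a_D = 1919/3118.

Answer: 1919/3118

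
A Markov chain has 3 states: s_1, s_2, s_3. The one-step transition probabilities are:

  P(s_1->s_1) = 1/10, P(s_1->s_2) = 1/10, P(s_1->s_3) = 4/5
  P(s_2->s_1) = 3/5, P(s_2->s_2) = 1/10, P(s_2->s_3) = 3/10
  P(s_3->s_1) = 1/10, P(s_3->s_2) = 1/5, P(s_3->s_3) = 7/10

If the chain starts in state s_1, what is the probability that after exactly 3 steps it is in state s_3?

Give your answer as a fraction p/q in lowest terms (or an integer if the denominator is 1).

Answer: 643/1000

Derivation:
Computing P^3 by repeated multiplication:
P^1 =
  s_1: [1/10, 1/10, 4/5]
  s_2: [3/5, 1/10, 3/10]
  s_3: [1/10, 1/5, 7/10]
P^2 =
  s_1: [3/20, 9/50, 67/100]
  s_2: [3/20, 13/100, 18/25]
  s_3: [1/5, 17/100, 63/100]
P^3 =
  s_1: [19/100, 167/1000, 643/1000]
  s_2: [33/200, 43/250, 663/1000]
  s_3: [37/200, 163/1000, 163/250]

(P^3)[s_1 -> s_3] = 643/1000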